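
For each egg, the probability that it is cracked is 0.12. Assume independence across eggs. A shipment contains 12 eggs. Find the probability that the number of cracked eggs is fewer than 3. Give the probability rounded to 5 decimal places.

0.83327

X ~ Binomial(12, 0.12); P(X ≤ 2) = Σ C(12,k) p^k (1−p)^(12−k) over k:
  k=0: C(12,0)·0.12^0·0.88^12 = 0.2156712
  k=1: C(12,1)·0.12^1·0.88^11 = 0.3529164
  k=2: C(12,2)·0.12^2·0.88^10 = 0.2646873
Total = 0.8332749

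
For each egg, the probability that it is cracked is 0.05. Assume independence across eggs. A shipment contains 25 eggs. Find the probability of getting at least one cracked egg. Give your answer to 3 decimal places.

P(at least one) = 1 − P(none) = 1 − (1 − 0.05)^25
= 1 − 0.27739 = 0.72261

0.723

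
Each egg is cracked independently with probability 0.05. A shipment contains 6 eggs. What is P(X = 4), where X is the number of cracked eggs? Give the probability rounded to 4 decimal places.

0.0001

X ~ Binomial(n=6, p=0.05).
P(X=4) = C(6,4) · p^4 · (1−p)^2
= 15 · 6.25e-06 · 0.9025 = 0.000085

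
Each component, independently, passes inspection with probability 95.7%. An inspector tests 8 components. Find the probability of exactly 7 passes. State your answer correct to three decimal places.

0.253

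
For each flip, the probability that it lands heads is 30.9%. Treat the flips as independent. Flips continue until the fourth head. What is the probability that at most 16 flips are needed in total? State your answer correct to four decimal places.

0.7778

Finishing within 16 flips ⇔ at least 4 successes in the first 16. With X ~ Binomial(16, 0.309), P(Y ≤ 16) = 1 − P(X ≤ 3).
  k=0: C(16,0)·0.309^0·0.691^16 = 0.002702
  k=1: C(16,1)·0.309^1·0.691^15 = 0.019331
  k=2: C(16,2)·0.309^2·0.691^14 = 0.064832
  k=3: C(16,3)·0.309^3·0.691^13 = 0.135294
1 − 0.222159 = 0.777841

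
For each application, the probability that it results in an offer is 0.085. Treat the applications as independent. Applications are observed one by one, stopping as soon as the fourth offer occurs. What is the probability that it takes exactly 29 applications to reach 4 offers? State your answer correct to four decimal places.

0.0186

Y = trial on which the fourth success occurs; negative binomial, r=4, p=0.085.
P(Y=29) = C(28,3) · p^4 · (1−p)^25
= 3276 · 5.2201e-05 · 0.10852 = 0.018559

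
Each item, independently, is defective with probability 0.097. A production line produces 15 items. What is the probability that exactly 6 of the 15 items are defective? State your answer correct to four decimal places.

0.0017

X ~ Binomial(n=15, p=0.097).
P(X=6) = C(15,6) · p^6 · (1−p)^9
= 5005 · 8.3297e-07 · 0.3992 = 0.001664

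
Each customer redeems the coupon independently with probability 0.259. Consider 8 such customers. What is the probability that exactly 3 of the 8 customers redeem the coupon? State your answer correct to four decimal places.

0.2174

X ~ Binomial(n=8, p=0.259).
P(X=3) = C(8,3) · p^3 · (1−p)^5
= 56 · 0.017374 · 0.2234 = 0.217359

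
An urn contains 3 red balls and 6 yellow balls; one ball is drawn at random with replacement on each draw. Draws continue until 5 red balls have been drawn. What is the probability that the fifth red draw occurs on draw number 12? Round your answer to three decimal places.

0.079

Y = trial on which the fifth success occurs; negative binomial, r=5, p=0.333333.
P(Y=12) = C(11,4) · p^5 · (1−p)^7
= 330 · 0.0041152 · 0.058528 = 0.07948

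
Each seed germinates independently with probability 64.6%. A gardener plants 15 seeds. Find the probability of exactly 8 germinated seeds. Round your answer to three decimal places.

0.136

X ~ Binomial(n=15, p=0.646).
P(X=8) = C(15,8) · p^8 · (1−p)^7
= 6435 · 0.030329 · 0.00069666 = 0.13597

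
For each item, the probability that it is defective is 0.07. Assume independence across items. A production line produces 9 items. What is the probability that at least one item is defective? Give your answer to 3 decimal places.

P(at least one) = 1 − P(none) = 1 − (1 − 0.07)^9
= 1 − 0.52041 = 0.47959

0.480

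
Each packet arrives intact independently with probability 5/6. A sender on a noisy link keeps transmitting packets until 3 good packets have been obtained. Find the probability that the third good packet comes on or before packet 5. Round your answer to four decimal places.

Finishing within 5 packets ⇔ at least 3 successes in the first 5. With X ~ Binomial(5, 0.833333), P(Y ≤ 5) = 1 − P(X ≤ 2).
  k=0: C(5,0)·0.833333^0·0.166667^5 = 0.000129
  k=1: C(5,1)·0.833333^1·0.166667^4 = 0.003215
  k=2: C(5,2)·0.833333^2·0.166667^3 = 0.032150
1 − 0.035494 = 0.964506

0.9645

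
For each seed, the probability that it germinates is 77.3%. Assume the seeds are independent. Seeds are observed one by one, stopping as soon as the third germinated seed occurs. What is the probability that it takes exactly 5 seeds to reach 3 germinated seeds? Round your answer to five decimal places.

0.14280

Y = trial on which the third success occurs; negative binomial, r=3, p=0.773.
P(Y=5) = C(4,2) · p^3 · (1−p)^2
= 6 · 0.46189 · 0.051529 = 0.1428044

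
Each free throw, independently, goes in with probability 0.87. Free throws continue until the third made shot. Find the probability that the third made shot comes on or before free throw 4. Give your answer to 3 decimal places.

0.915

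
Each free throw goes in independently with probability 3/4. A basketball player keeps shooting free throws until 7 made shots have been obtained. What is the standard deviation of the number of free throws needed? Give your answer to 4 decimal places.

1.7638

Y = total free throws until the seventh success; negative binomial with r=7, p=0.75.
SD(Y) = √[r(1−p)/p²] = √(3.111111) = 1.763834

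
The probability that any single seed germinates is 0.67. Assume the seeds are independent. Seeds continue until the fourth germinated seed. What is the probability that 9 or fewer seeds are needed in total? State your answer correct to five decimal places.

0.95959

Finishing within 9 seeds ⇔ at least 4 successes in the first 9. With X ~ Binomial(9, 0.67), P(Y ≤ 9) = 1 − P(X ≤ 3).
  k=0: C(9,0)·0.67^0·0.33^9 = 0.0000464
  k=1: C(9,1)·0.67^1·0.33^8 = 0.0008481
  k=2: C(9,2)·0.67^2·0.33^7 = 0.0068873
  k=3: C(9,3)·0.67^3·0.33^6 = 0.0326278
1 − 0.0404096 = 0.9595904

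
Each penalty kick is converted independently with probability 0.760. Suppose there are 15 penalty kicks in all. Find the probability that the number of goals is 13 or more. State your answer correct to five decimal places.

X ~ Binomial(15, 0.76); P(X ≥ 13) = Σ C(15,k) p^k (1−p)^(15−k) over k:
  k=13: C(15,13)·0.76^13·0.24^2 = 0.1706823
  k=14: C(15,14)·0.76^14·0.24^1 = 0.0772134
  k=15: C(15,15)·0.76^15·0.24^0 = 0.0163006
Total = 0.2641963

0.26420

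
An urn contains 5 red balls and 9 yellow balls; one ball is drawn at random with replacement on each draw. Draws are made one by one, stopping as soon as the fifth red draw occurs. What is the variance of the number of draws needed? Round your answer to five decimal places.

25.20000

Y = total draws until the fifth success; negative binomial with r=5, p=0.357143.
Var(Y) = r(1−p)/p² = 5·0.642857 / 0.357143² = 25.2000000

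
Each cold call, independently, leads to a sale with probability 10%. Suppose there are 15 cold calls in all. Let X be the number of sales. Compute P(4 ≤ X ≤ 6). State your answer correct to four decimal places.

0.0552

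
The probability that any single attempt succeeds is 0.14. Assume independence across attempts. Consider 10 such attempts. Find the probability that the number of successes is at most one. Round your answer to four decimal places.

0.5816

X ~ Binomial(10, 0.14); P(X ≤ 1) = Σ C(10,k) p^k (1−p)^(10−k) over k:
  k=0: C(10,0)·0.14^0·0.86^10 = 0.221302
  k=1: C(10,1)·0.14^1·0.86^9 = 0.360258
Total = 0.581560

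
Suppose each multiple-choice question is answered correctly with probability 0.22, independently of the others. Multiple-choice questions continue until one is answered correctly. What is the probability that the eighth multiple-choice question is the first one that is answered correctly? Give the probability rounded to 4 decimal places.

Geometric (trials to first success), p = 0.22.
P(Y = 8) = (1−p)^7 · p = 0.17566 · 0.22 = 0.038644

0.0386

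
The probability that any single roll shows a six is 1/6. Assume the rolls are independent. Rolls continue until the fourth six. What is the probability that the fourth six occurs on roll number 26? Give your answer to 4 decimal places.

0.0321

Y = trial on which the fourth success occurs; negative binomial, r=4, p=0.166667.
P(Y=26) = C(25,3) · p^4 · (1−p)^22
= 2300 · 0.0007716 · 0.018114 = 0.032147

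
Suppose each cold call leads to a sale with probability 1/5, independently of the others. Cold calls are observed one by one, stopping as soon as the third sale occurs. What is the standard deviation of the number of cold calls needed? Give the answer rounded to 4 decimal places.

7.7460

Y = total cold calls until the third success; negative binomial with r=3, p=0.20.
SD(Y) = √[r(1−p)/p²] = √(60.000000) = 7.745967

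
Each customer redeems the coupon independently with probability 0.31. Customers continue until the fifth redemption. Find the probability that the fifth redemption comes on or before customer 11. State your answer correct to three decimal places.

Finishing within 11 customers ⇔ at least 5 successes in the first 11. With X ~ Binomial(11, 0.31), P(Y ≤ 11) = 1 − P(X ≤ 4).
  k=0: C(11,0)·0.31^0·0.69^11 = 0.01688
  k=1: C(11,1)·0.31^1·0.69^10 = 0.08342
  k=2: C(11,2)·0.31^2·0.69^9 = 0.18738
  k=3: C(11,3)·0.31^3·0.69^8 = 0.25256
  k=4: C(11,4)·0.31^4·0.69^7 = 0.22694
1 − 0.76717 = 0.23283

0.233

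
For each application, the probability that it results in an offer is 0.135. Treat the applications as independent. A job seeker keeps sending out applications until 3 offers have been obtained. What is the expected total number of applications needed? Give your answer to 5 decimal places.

Y = total applications until the third success; negative binomial with r=3, p=0.135.
E[Y] = r / p = 3 / 0.135 = 22.2222222

22.22222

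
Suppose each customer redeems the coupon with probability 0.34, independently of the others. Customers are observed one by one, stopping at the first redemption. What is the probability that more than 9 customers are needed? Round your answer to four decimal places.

Y = number of customers to the first success; geometric, p = 0.34.
P(Y > 9) = P(first 9 all fail) = (1−p)^9 = 0.023763

0.0238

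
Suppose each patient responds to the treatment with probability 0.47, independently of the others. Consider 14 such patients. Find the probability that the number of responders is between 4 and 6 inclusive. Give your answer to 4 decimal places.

X ~ Binomial(14, 0.47); P(4 ≤ X ≤ 6) = Σ C(14,k) p^k (1−p)^(14−k) over k:
  k=4: C(14,4)·0.47^4·0.53^10 = 0.085425
  k=5: C(14,5)·0.47^5·0.53^9 = 0.151508
  k=6: C(14,6)·0.47^6·0.53^8 = 0.201535
Total = 0.438468

0.4385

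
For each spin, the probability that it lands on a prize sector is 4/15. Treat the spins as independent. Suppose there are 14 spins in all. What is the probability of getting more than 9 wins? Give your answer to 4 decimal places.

X ~ Binomial(14, 0.266667); P(X ≥ 10) = Σ C(14,k) p^k (1−p)^(14−k) over k:
  k=10: C(14,10)·0.266667^10·0.733333^4 = 0.000526
  k=11: C(14,11)·0.266667^11·0.733333^3 = 0.000070
  k=12: C(14,12)·0.266667^12·0.733333^2 = 0.000006
  k=13: C(14,13)·0.266667^13·0.733333^1 = 0.000000
  k=14: C(14,14)·0.266667^14·0.733333^0 = 0.000000
Total = 0.000603

0.0006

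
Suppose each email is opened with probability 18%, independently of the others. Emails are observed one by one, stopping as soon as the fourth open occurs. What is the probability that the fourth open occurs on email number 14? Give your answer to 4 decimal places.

0.0413

Y = trial on which the fourth success occurs; negative binomial, r=4, p=0.18.
P(Y=14) = C(13,3) · p^4 · (1−p)^10
= 286 · 0.0010498 · 0.13745 = 0.041266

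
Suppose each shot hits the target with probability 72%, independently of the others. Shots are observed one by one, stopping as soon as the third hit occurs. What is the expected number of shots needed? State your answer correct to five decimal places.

4.16667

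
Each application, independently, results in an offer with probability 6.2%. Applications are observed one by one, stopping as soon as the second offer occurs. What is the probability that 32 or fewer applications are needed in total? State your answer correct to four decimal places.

0.5982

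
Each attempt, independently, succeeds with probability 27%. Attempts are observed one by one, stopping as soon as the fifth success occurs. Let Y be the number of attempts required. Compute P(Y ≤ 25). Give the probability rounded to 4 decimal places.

Finishing within 25 attempts ⇔ at least 5 successes in the first 25. With X ~ Binomial(25, 0.27), P(Y ≤ 25) = 1 − P(X ≤ 4).
  k=0: C(25,0)·0.27^0·0.73^25 = 0.000383
  k=1: C(25,1)·0.27^1·0.73^24 = 0.003540
  k=2: C(25,2)·0.27^2·0.73^23 = 0.015714
  k=3: C(25,3)·0.27^3·0.73^22 = 0.044558
  k=4: C(25,4)·0.27^4·0.73^21 = 0.090641
1 − 0.154836 = 0.845164

0.8452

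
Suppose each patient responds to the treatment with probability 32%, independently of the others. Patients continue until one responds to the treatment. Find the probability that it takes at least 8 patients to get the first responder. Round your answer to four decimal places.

0.0672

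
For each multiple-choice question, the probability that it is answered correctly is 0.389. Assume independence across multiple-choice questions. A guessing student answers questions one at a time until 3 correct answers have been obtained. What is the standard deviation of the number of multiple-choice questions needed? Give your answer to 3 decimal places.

3.480

Y = total multiple-choice questions until the third success; negative binomial with r=3, p=0.389.
SD(Y) = √[r(1−p)/p²] = √(12.11332) = 3.48042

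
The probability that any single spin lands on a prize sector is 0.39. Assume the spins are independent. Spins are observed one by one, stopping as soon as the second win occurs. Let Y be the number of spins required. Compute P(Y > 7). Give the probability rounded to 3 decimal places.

0.172

Needing more than 7 spins ⇔ fewer than 2 successes in the first 7. With X ~ Binomial(7, 0.39), P(Y > 7) = P(X ≤ 1).
  k=0: C(7,0)·0.39^0·0.61^7 = 0.03143
  k=1: C(7,1)·0.39^1·0.61^6 = 0.14065
P(X ≤ 1) = 0.17208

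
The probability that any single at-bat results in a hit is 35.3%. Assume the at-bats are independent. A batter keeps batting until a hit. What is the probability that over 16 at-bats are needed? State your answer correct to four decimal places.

0.0009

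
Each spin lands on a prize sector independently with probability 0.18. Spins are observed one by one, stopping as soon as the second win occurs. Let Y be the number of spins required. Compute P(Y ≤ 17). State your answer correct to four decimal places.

Finishing within 17 spins ⇔ at least 2 successes in the first 17. With X ~ Binomial(17, 0.18), P(Y ≤ 17) = 1 − P(X ≤ 1).
  k=0: C(17,0)·0.18^0·0.82^17 = 0.034264
  k=1: C(17,1)·0.18^1·0.82^16 = 0.127862
1 − 0.162126 = 0.837874

0.8379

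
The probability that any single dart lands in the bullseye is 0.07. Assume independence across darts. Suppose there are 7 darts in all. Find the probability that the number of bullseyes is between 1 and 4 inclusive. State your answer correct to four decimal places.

0.3983

X ~ Binomial(7, 0.07); P(1 ≤ X ≤ 4) = Σ C(7,k) p^k (1−p)^(7−k) over k:
  k=1: C(7,1)·0.07^1·0.93^6 = 0.317025
  k=2: C(7,2)·0.07^2·0.93^5 = 0.071586
  k=3: C(7,3)·0.07^3·0.93^4 = 0.008980
  k=4: C(7,4)·0.07^4·0.93^3 = 0.000676
Total = 0.398268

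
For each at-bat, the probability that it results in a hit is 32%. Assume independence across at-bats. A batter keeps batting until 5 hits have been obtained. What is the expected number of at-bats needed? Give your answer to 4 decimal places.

15.6250

Y = total at-bats until the fifth success; negative binomial with r=5, p=0.32.
E[Y] = r / p = 5 / 0.32 = 15.625000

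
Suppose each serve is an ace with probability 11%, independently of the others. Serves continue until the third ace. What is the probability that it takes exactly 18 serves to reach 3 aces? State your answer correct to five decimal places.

Y = trial on which the third success occurs; negative binomial, r=3, p=0.11.
P(Y=18) = C(17,2) · p^3 · (1−p)^15
= 136 · 0.001331 · 0.17412 = 0.0315186

0.03152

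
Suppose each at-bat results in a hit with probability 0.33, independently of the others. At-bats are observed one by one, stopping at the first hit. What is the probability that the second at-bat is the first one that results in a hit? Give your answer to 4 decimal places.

0.2211

Geometric (trials to first success), p = 0.33.
P(Y = 2) = (1−p)^1 · p = 0.67 · 0.33 = 0.221100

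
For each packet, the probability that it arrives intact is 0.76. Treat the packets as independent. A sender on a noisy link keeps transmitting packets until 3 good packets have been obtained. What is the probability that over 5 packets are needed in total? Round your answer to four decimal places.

0.0933

Needing more than 5 packets ⇔ fewer than 3 successes in the first 5. With X ~ Binomial(5, 0.76), P(Y > 5) = P(X ≤ 2).
  k=0: C(5,0)·0.76^0·0.24^5 = 0.000796
  k=1: C(5,1)·0.76^1·0.24^4 = 0.012607
  k=2: C(5,2)·0.76^2·0.24^3 = 0.079847
P(X ≤ 2) = 0.093251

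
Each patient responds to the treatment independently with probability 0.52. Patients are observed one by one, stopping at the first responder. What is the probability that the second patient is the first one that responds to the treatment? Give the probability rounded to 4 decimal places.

0.2496

Geometric (trials to first success), p = 0.52.
P(Y = 2) = (1−p)^1 · p = 0.48 · 0.52 = 0.249600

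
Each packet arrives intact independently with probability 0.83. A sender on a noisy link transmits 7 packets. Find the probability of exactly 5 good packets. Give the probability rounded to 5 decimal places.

0.23906

X ~ Binomial(n=7, p=0.83).
P(X=5) = C(7,5) · p^5 · (1−p)^2
= 21 · 0.3939 · 0.0289 = 0.2390604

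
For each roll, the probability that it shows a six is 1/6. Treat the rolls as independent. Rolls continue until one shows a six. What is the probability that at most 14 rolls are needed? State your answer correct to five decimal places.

0.92211

Y = number of rolls to the first success; geometric, p = 0.166667.
P(Y ≤ 14) = 1 − (1−p)^14 = 1 − 0.0778866 = 0.9221134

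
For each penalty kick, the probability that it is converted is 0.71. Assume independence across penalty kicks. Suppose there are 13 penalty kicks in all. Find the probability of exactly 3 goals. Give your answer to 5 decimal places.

X ~ Binomial(n=13, p=0.71).
P(X=3) = C(13,3) · p^3 · (1−p)^10
= 286 · 0.35791 · 4.2071e-06 = 0.0004306

0.00043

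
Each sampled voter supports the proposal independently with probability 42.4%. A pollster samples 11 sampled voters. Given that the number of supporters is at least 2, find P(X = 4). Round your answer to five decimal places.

0.22918

X ~ Binomial(11, 0.424). Want P(X=4 | X≥2) = P(X=4) / P(X≥2).
P(X=4) = C(11,4)·0.424^4·0.576^7 = 0.2243545
P(X≥2) = 1 − 0.0023155 − 0.0187492 = 0.9789353
Ratio = 0.2243545 / 0.9789353 = 0.2291821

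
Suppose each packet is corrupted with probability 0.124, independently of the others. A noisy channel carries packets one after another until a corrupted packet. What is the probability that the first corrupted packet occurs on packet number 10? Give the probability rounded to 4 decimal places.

Geometric (trials to first success), p = 0.124.
P(Y = 10) = (1−p)^9 · p = 0.30376 · 0.124 = 0.037667

0.0377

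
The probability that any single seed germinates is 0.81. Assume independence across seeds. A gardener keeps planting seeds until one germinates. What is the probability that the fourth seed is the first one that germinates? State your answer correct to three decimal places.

0.006

Geometric (trials to first success), p = 0.81.
P(Y = 4) = (1−p)^3 · p = 0.006859 · 0.81 = 0.00556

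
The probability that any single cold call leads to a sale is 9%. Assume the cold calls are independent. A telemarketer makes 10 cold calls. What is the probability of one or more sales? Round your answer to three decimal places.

P(at least one) = 1 − P(none) = 1 − (1 − 0.09)^10
= 1 − 0.38942 = 0.61058

0.611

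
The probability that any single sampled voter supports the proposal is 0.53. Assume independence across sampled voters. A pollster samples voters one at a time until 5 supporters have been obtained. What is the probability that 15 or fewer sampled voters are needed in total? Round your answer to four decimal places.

0.9637

Finishing within 15 sampled voters ⇔ at least 5 successes in the first 15. With X ~ Binomial(15, 0.53), P(Y ≤ 15) = 1 − P(X ≤ 4).
  k=0: C(15,0)·0.53^0·0.47^15 = 0.000012
  k=1: C(15,1)·0.53^1·0.47^14 = 0.000204
  k=2: C(15,2)·0.53^2·0.47^13 = 0.001611
  k=3: C(15,3)·0.53^3·0.47^12 = 0.007871
  k=4: C(15,4)·0.53^4·0.47^11 = 0.026626
1 − 0.036324 = 0.963676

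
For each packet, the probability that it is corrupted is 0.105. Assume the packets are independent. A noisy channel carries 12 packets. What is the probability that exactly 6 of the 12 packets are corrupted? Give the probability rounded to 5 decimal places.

0.00064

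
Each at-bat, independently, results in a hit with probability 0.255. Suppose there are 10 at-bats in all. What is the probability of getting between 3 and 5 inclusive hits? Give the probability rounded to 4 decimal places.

X ~ Binomial(10, 0.255); P(3 ≤ X ≤ 5) = Σ C(10,k) p^k (1−p)^(10−k) over k:
  k=3: C(10,3)·0.255^3·0.745^7 = 0.253452
  k=4: C(10,4)·0.255^4·0.745^6 = 0.151816
  k=5: C(10,5)·0.255^5·0.745^5 = 0.062357
Total = 0.467625

0.4676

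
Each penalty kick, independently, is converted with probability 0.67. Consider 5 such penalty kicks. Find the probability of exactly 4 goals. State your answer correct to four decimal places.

X ~ Binomial(n=5, p=0.67).
P(X=4) = C(5,4) · p^4 · (1−p)^1
= 5 · 0.20151 · 0.33 = 0.332493

0.3325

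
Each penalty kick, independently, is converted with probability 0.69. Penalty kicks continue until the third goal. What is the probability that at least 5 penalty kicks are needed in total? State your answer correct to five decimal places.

Needing more than 4 penalty kicks ⇔ fewer than 3 successes in the first 4. With X ~ Binomial(4, 0.69), P(Y > 4) = P(X ≤ 2).
  k=0: C(4,0)·0.69^0·0.31^4 = 0.0092352
  k=1: C(4,1)·0.69^1·0.31^3 = 0.0822232
  k=2: C(4,2)·0.69^2·0.31^2 = 0.2745193
P(X ≤ 2) = 0.3659776

0.36598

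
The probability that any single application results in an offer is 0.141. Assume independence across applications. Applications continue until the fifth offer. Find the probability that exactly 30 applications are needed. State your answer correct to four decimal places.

0.0296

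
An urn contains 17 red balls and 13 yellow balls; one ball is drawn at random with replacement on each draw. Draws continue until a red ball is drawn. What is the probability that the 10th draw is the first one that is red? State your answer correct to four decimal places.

Geometric (trials to first success), p = 0.566667.
P(Y = 10) = (1−p)^9 · p = 0.00053876 · 0.566667 = 0.000305

0.0003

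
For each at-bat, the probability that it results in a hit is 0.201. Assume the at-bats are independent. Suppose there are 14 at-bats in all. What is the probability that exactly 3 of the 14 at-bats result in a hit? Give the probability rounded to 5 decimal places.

0.25044

X ~ Binomial(n=14, p=0.201).
P(X=3) = C(14,3) · p^3 · (1−p)^11
= 364 · 0.0081206 · 0.084726 = 0.2504402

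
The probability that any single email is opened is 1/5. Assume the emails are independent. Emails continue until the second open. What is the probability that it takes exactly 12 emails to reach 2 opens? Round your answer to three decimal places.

0.047

Y = trial on which the second success occurs; negative binomial, r=2, p=0.20.
P(Y=12) = C(11,1) · p^2 · (1−p)^10
= 11 · 0.04 · 0.10737 = 0.04724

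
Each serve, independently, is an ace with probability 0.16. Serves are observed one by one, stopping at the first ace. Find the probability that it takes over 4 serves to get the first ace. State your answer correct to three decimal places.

0.498

Y = number of serves to the first success; geometric, p = 0.16.
P(Y > 4) = P(first 4 all fail) = (1−p)^4 = 0.49787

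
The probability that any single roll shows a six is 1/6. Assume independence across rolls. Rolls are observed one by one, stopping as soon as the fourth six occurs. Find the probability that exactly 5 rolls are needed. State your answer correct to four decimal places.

0.0026

Y = trial on which the fourth success occurs; negative binomial, r=4, p=0.166667.
P(Y=5) = C(4,3) · p^4 · (1−p)^1
= 4 · 0.0007716 · 0.83333 = 0.002572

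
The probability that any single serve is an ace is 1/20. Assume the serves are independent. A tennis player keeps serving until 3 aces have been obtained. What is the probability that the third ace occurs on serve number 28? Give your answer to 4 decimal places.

0.0122

Y = trial on which the third success occurs; negative binomial, r=3, p=0.05.
P(Y=28) = C(27,2) · p^3 · (1−p)^25
= 351 · 0.000125 · 0.27739 = 0.012170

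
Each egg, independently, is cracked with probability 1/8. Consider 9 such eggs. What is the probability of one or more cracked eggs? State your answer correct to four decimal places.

0.6993

P(at least one) = 1 − P(none) = 1 − (1 − 0.125)^9
= 1 − 0.300658 = 0.699342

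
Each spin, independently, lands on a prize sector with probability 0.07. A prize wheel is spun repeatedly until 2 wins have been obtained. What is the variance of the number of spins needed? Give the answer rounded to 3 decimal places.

379.592

Y = total spins until the second success; negative binomial with r=2, p=0.07.
Var(Y) = r(1−p)/p² = 2·0.93 / 0.07² = 379.59184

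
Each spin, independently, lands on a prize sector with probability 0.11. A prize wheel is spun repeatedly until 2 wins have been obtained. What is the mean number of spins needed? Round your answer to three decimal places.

18.182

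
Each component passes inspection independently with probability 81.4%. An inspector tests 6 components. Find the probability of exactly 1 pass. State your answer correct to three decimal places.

0.001

X ~ Binomial(n=6, p=0.814).
P(X=1) = C(6,1) · p^1 · (1−p)^5
= 6 · 0.814 · 0.00022262 = 0.00109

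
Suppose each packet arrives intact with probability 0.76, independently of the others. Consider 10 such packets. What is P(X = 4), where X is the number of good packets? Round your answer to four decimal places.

0.0134

X ~ Binomial(n=10, p=0.76).
P(X=4) = C(10,4) · p^4 · (1−p)^6
= 210 · 0.33362 · 0.0001911 = 0.013389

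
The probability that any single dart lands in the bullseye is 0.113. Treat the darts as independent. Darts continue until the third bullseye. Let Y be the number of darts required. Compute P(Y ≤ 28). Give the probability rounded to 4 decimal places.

0.6273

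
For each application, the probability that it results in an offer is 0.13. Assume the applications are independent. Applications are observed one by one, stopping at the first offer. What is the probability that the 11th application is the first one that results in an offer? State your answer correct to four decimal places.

0.0323

Geometric (trials to first success), p = 0.13.
P(Y = 11) = (1−p)^10 · p = 0.24842 · 0.13 = 0.032295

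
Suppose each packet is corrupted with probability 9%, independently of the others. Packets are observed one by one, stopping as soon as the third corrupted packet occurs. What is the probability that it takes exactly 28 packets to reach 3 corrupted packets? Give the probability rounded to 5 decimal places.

0.02421

Y = trial on which the third success occurs; negative binomial, r=3, p=0.09.
P(Y=28) = C(27,2) · p^3 · (1−p)^25
= 351 · 0.000729 · 0.094631 = 0.0242142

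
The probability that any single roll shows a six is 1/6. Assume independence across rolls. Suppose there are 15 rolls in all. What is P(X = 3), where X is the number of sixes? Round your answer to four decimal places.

0.2363

X ~ Binomial(n=15, p=0.166667).
P(X=3) = C(15,3) · p^3 · (1−p)^12
= 455 · 0.0046296 · 0.11216 = 0.236256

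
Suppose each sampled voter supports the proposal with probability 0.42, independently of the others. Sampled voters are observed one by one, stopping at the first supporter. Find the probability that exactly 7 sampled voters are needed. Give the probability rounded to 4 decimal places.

Geometric (trials to first success), p = 0.42.
P(Y = 7) = (1−p)^6 · p = 0.038069 · 0.42 = 0.015989

0.0160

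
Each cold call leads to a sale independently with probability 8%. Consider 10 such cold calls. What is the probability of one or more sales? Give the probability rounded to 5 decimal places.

0.56561

P(at least one) = 1 − P(none) = 1 − (1 − 0.08)^10
= 1 − 0.4343885 = 0.5656115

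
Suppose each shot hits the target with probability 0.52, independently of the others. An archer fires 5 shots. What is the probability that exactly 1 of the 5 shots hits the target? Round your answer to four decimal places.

0.1380

X ~ Binomial(n=5, p=0.52).
P(X=1) = C(5,1) · p^1 · (1−p)^4
= 5 · 0.52 · 0.053084 = 0.138019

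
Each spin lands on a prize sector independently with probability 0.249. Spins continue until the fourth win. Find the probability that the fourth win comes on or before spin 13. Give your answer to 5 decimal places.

0.41239

Finishing within 13 spins ⇔ at least 4 successes in the first 13. With X ~ Binomial(13, 0.249), P(Y ≤ 13) = 1 − P(X ≤ 3).
  k=0: C(13,0)·0.249^0·0.751^13 = 0.0241724
  k=1: C(13,1)·0.249^1·0.751^12 = 0.1041890
  k=2: C(13,2)·0.249^2·0.751^11 = 0.2072682
  k=3: C(13,3)·0.249^3·0.751^10 = 0.2519785
1 − 0.5876080 = 0.4123920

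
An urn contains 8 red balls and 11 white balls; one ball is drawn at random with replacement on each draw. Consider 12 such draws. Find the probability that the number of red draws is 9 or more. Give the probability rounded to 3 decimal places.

0.022

X ~ Binomial(12, 0.421053); P(X ≥ 9) = Σ C(12,k) p^k (1−p)^(12−k) over k:
  k=9: C(12,9)·0.421053^9·0.578947^3 = 0.01776
  k=10: C(12,10)·0.421053^10·0.578947^2 = 0.00387
  k=11: C(12,11)·0.421053^11·0.578947^1 = 0.00051
  k=12: C(12,12)·0.421053^12·0.578947^0 = 0.00003
Total = 0.02217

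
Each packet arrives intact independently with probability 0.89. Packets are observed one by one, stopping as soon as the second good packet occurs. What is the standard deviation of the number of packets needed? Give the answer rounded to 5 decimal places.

0.52701

Y = total packets until the second success; negative binomial with r=2, p=0.89.
SD(Y) = √[r(1−p)/p²] = √(0.2777427) = 0.5270130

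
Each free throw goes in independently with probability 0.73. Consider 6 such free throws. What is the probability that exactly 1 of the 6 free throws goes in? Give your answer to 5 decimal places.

0.00628

X ~ Binomial(n=6, p=0.73).
P(X=1) = C(6,1) · p^1 · (1−p)^5
= 6 · 0.73 · 0.0014349 = 0.0062848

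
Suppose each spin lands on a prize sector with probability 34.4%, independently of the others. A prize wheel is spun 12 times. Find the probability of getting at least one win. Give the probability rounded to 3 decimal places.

0.994

P(at least one) = 1 − P(none) = 1 − (1 − 0.344)^12
= 1 − 0.00635 = 0.99365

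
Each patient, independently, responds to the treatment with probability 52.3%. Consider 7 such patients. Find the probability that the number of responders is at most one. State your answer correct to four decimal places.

0.0487

X ~ Binomial(7, 0.523); P(X ≤ 1) = Σ C(7,k) p^k (1−p)^(7−k) over k:
  k=0: C(7,0)·0.523^0·0.477^7 = 0.005619
  k=1: C(7,1)·0.523^1·0.477^6 = 0.043123
Total = 0.048742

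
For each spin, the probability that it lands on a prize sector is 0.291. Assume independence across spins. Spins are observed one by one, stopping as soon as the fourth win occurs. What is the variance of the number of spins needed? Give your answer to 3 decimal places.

33.490

Y = total spins until the fourth success; negative binomial with r=4, p=0.291.
Var(Y) = r(1−p)/p² = 4·0.709 / 0.291² = 33.49039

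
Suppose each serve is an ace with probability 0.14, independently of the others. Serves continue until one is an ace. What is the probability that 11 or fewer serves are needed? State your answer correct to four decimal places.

Y = number of serves to the first success; geometric, p = 0.14.
P(Y ≤ 11) = 1 − (1−p)^11 = 1 − 0.190319 = 0.809681

0.8097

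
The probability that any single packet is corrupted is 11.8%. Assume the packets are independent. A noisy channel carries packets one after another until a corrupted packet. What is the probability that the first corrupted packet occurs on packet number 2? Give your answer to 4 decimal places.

Geometric (trials to first success), p = 0.118.
P(Y = 2) = (1−p)^1 · p = 0.882 · 0.118 = 0.104076

0.1041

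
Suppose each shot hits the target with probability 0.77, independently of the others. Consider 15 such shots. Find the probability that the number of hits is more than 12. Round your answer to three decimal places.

X ~ Binomial(15, 0.77); P(X ≥ 13) = Σ C(15,k) p^k (1−p)^(15−k) over k:
  k=13: C(15,13)·0.77^13·0.23^2 = 0.18579
  k=14: C(15,14)·0.77^14·0.23^1 = 0.08886
  k=15: C(15,15)·0.77^15·0.23^0 = 0.01983
Total = 0.29448

0.294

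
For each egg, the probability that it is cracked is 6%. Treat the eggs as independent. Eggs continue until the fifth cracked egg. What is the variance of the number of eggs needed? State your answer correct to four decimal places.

1305.5556

Y = total eggs until the fifth success; negative binomial with r=5, p=0.06.
Var(Y) = r(1−p)/p² = 5·0.94 / 0.06² = 1305.555556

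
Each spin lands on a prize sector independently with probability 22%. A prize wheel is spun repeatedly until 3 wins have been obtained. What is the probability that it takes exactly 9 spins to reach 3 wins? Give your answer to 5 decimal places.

Y = trial on which the third success occurs; negative binomial, r=3, p=0.22.
P(Y=9) = C(8,2) · p^3 · (1−p)^6
= 28 · 0.010648 · 0.2252 = 0.0671419

0.06714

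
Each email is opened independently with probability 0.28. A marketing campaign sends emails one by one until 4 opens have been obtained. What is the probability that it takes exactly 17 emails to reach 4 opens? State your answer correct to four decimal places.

Y = trial on which the fourth success occurs; negative binomial, r=4, p=0.28.
P(Y=17) = C(16,3) · p^4 · (1−p)^13
= 560 · 0.0061466 · 0.013974 = 0.048100

0.0481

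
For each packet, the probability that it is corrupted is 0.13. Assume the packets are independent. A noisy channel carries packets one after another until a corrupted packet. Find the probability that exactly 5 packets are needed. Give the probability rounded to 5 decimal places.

0.07448

Geometric (trials to first success), p = 0.13.
P(Y = 5) = (1−p)^4 · p = 0.5729 · 0.13 = 0.0744767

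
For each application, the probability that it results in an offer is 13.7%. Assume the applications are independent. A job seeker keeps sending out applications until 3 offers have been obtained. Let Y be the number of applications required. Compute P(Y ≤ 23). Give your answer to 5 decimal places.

Finishing within 23 applications ⇔ at least 3 successes in the first 23. With X ~ Binomial(23, 0.137), P(Y ≤ 23) = 1 − P(X ≤ 2).
  k=0: C(23,0)·0.137^0·0.863^23 = 0.0337480
  k=1: C(23,1)·0.137^1·0.863^22 = 0.1232213
  k=2: C(23,2)·0.137^2·0.863^21 = 0.2151733
1 − 0.3721426 = 0.6278574

0.62786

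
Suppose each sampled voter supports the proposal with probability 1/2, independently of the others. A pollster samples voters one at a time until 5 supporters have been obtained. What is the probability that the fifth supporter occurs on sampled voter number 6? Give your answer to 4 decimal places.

Y = trial on which the fifth success occurs; negative binomial, r=5, p=0.50.
P(Y=6) = C(5,4) · p^5 · (1−p)^1
= 5 · 0.03125 · 0.5 = 0.078125

0.0781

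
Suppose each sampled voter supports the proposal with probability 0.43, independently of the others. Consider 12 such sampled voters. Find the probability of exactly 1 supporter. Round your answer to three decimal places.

0.011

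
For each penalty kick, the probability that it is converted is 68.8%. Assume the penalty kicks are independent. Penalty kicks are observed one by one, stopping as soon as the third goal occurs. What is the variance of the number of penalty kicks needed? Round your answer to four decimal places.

1.9774

Y = total penalty kicks until the third success; negative binomial with r=3, p=0.688.
Var(Y) = r(1−p)/p² = 3·0.312 / 0.688² = 1.977420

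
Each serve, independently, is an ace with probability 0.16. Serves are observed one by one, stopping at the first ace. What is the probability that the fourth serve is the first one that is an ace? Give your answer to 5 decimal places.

Geometric (trials to first success), p = 0.16.
P(Y = 4) = (1−p)^3 · p = 0.5927 · 0.16 = 0.0948326

0.09483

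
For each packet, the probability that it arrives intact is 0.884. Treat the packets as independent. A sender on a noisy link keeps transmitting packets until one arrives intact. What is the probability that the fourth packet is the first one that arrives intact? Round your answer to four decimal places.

Geometric (trials to first success), p = 0.884.
P(Y = 4) = (1−p)^3 · p = 0.0015609 · 0.884 = 0.001380

0.0014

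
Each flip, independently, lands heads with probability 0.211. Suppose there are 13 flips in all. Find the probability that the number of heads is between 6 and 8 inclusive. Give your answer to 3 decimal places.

0.038

X ~ Binomial(13, 0.211); P(6 ≤ X ≤ 8) = Σ C(13,k) p^k (1−p)^(13−k) over k:
  k=6: C(13,6)·0.211^6·0.789^7 = 0.02882
  k=7: C(13,7)·0.211^7·0.789^6 = 0.00771
  k=8: C(13,8)·0.211^8·0.789^5 = 0.00155
Total = 0.03808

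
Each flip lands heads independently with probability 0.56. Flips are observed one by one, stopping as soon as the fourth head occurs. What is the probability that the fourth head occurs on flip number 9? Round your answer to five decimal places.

0.09082

Y = trial on which the fourth success occurs; negative binomial, r=4, p=0.56.
P(Y=9) = C(8,3) · p^4 · (1−p)^5
= 56 · 0.098345 · 0.016492 = 0.0908246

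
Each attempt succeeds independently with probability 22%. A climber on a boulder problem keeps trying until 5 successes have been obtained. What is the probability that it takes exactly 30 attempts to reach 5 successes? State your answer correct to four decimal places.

0.0246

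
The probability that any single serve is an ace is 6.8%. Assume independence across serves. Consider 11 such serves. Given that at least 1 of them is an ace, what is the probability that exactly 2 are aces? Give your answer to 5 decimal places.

0.25028

X ~ Binomial(11, 0.068). Want P(X=2 | X≥1) = P(X=2) / P(X≥1).
P(X=2) = C(11,2)·0.068^2·0.932^9 = 0.1349347
P(X≥1) = 1 − 0.4608664 = 0.5391336
Ratio = 0.1349347 / 0.5391336 = 0.2502807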